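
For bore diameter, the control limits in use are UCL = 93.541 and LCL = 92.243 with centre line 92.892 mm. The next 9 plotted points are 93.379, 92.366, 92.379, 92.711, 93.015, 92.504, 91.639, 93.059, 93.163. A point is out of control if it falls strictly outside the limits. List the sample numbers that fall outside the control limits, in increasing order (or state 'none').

7

Compare each point to [92.243, 93.541]: sample 7 = 91.639 < LCL.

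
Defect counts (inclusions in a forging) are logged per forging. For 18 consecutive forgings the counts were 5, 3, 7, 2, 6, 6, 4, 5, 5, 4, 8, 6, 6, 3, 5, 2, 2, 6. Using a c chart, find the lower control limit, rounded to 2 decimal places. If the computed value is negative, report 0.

c̄ = (5 + 3 + 7 + 2 + 6 + 6 + 4 + 5 + 5 + 4 + 8 + 6 + 6 + 3 + 5 + 2 + 2 + 6) / 18 = 85 / 18 = 4.7222
LCL = c̄ − 3√c̄ = 4.7222 − 3 × 2.1731 = -1.7970 → 0 (cannot be negative)

0.00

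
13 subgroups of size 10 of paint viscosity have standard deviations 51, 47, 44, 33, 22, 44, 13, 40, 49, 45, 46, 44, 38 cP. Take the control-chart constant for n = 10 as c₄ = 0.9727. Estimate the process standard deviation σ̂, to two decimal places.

s̄ = (51 + 47 + 44 + 33 + 22 + 44 + 13 + 40 + 49 + 45 + 46 + 44 + 38) / 13 = 39.6923
σ̂ = s̄ / c₄ = 39.6923 / 0.9727 = 40.8063

40.81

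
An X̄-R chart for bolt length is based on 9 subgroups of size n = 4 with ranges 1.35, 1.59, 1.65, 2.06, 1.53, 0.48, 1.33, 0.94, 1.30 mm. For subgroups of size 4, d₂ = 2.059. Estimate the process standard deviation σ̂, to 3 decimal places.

0.660

R̄ = (1.35 + 1.59 + 1.65 + 2.06 + 1.53 + 0.48 + 1.33 + 0.94 + 1.30) / 9 = 1.3589
σ̂ = R̄ / d₂ = 1.3589 / 2.059 = 0.6600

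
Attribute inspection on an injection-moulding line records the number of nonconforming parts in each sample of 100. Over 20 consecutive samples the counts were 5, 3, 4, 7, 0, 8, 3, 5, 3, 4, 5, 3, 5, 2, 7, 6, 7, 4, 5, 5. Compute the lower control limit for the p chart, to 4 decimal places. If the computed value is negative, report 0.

p̄ = Σdᵢ / (k·n) = 91 / (20 × 100) = 0.04550
LCL = p̄ − 3·√(p̄(1−p̄)/n) = 0.04550 − 3 × 0.02084 = -0.01702 → 0 (negative, so LCL = 0)

0.0000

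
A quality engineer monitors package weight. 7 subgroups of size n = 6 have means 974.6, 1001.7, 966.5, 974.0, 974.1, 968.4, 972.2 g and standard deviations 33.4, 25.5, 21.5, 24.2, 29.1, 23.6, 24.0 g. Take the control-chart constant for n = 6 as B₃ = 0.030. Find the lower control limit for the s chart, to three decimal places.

0.777

s̄ = (33.4 + 25.5 + 21.5 + 24.2 + 29.1 + 23.6 + 24.0) / 7 = 25.9000
LCL_s = B₃·s̄ = 0.030 × 25.9000 = 0.7770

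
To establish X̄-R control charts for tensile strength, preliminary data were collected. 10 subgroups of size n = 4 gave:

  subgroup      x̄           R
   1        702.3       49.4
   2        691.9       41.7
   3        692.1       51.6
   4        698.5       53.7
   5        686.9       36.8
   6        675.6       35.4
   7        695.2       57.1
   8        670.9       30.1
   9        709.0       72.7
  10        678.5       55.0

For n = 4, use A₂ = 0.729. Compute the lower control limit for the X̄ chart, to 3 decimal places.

654.843

X̄̄ = (702.3 + 691.9 + 692.1 + 698.5 + 686.9 + 675.6 + 695.2 + 670.9 + 709.0 + 678.5) / 10 = 6900.9000 / 10 = 690.0900
R̄ = (49.4 + 41.7 + 51.6 + 53.7 + 36.8 + 35.4 + 57.1 + 30.1 + 72.7 + 55.0) / 10 = 483.5000 / 10 = 48.3500
LCL = X̄̄ − A₂·R̄ = 690.0900 − 0.729 × 48.3500 = 654.8428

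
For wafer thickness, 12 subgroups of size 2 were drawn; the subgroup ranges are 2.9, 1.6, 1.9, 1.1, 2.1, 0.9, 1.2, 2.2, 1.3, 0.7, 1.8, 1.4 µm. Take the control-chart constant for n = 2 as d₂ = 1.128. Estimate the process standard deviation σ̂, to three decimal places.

R̄ = (2.9 + 1.6 + 1.9 + 1.1 + 2.1 + 0.9 + 1.2 + 2.2 + 1.3 + 0.7 + 1.8 + 1.4) / 12 = 1.5917
σ̂ = R̄ / d₂ = 1.5917 / 1.128 = 1.4111

1.411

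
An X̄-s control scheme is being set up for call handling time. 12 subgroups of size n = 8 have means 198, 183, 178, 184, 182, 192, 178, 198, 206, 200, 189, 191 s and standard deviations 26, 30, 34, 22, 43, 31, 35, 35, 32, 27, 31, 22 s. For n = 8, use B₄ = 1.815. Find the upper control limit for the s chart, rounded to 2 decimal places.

55.66

s̄ = (26 + 30 + 34 + 22 + 43 + 31 + 35 + 35 + 32 + 27 + 31 + 22) / 12 = 30.6667
UCL_s = B₄·s̄ = 1.815 × 30.6667 = 55.6600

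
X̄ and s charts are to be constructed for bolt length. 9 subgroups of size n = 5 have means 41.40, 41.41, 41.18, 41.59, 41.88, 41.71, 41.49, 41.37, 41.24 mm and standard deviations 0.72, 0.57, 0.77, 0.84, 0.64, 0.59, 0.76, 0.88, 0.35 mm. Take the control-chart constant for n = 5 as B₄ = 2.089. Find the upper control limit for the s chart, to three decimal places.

1.421

s̄ = (0.72 + 0.57 + 0.77 + 0.84 + 0.64 + 0.59 + 0.76 + 0.88 + 0.35) / 9 = 0.6800
UCL_s = B₄·s̄ = 2.089 × 0.6800 = 1.4205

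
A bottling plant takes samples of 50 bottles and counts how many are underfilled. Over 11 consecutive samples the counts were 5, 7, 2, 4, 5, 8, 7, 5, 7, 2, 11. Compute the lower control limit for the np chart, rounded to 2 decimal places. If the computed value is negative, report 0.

p̄ = Σdᵢ / (k·n) = 63 / (11 × 50) = 0.11455
LCL = np̄ − 3·√(np̄(1−p̄)) = 5.7273 − 3 × 2.2519 = -1.0286 → 0 (negative, so LCL = 0)

0.00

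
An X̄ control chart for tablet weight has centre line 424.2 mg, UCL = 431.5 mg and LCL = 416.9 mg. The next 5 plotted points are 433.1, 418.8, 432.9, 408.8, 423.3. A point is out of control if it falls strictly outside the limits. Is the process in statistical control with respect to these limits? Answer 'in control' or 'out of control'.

out of control

Compare each point to [416.9, 431.5]: sample 1 = 433.1 > UCL; sample 3 = 432.9 > UCL; sample 4 = 408.8 < LCL.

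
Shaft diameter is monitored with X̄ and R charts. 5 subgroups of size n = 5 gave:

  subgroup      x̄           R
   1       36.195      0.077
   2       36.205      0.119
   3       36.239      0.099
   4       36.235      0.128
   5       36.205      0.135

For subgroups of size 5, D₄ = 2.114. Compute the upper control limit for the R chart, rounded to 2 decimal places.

0.24

R̄ = (0.077 + 0.119 + 0.099 + 0.128 + 0.135) / 5 = 0.5580 / 5 = 0.1116
UCL_R = D₄·R̄ = 2.114 × 0.1116 = 0.2359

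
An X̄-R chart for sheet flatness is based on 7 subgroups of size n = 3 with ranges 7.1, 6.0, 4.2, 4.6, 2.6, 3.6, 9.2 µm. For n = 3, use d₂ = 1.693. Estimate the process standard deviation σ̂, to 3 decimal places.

R̄ = (7.1 + 6.0 + 4.2 + 4.6 + 2.6 + 3.6 + 9.2) / 7 = 5.3286
σ̂ = R̄ / d₂ = 5.3286 / 1.693 = 3.1474

3.147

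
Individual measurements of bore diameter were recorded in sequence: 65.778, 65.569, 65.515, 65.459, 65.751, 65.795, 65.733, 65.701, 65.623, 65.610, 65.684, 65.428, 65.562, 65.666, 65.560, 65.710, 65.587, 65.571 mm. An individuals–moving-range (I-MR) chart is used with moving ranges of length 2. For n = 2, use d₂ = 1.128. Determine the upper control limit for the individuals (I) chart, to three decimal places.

X̄ = (65.778 + 65.569 + 65.515 + 65.459 + 65.751 + 65.795 + 65.733 + 65.701 + 65.623 + 65.610 + 65.684 + 65.428 + 65.562 + 65.666 + 65.560 + 65.710 + 65.587 + 65.571) / 18 = 65.6279
Moving ranges: 0.209, 0.054, 0.056, 0.292, 0.044, 0.062, 0.032, 0.078, 0.013, 0.074, 0.256, 0.134, 0.104, 0.106, 0.150, 0.123, 0.016; M̄R̄ = 1.8030 / 17 = 0.1061
UCL = X̄ + 3·M̄R̄/d₂ = 65.6279 + 3 × 0.1061 / 1.128 = 65.9100

65.910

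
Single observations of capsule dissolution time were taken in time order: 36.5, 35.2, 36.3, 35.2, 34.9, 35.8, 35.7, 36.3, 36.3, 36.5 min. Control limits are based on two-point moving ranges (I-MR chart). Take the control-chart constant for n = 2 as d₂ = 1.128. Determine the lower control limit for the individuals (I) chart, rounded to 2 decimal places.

X̄ = (36.5 + 35.2 + 36.3 + 35.2 + 34.9 + 35.8 + 35.7 + 36.3 + 36.3 + 36.5) / 10 = 35.8700
Moving ranges: 1.3, 1.1, 1.1, 0.3, 0.9, 0.1, 0.6, 0.0, 0.2; M̄R̄ = 5.6000 / 9 = 0.6222
LCL = X̄ − 3·M̄R̄/d₂ = 35.8700 − 3 × 0.6222 / 1.128 = 34.2152

34.22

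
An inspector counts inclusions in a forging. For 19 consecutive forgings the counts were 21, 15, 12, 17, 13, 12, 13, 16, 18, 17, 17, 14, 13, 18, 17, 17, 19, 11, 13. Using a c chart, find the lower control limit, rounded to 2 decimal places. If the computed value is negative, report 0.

c̄ = (21 + 15 + 12 + 17 + 13 + 12 + 13 + 16 + 18 + 17 + 17 + 14 + 13 + 18 + 17 + 17 + 19 + 11 + 13) / 19 = 293 / 19 = 15.4211
LCL = c̄ − 3√c̄ = 15.4211 − 3 × 3.9270 = 3.6402

3.64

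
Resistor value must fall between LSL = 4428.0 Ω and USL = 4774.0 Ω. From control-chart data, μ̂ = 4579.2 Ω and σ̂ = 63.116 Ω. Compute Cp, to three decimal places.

Cp = (USL − LSL) / (6σ̂) = (4774.0 − 4428.0) / (6 × 63.116) = 346.0000 / 378.6960 = 0.9137

0.914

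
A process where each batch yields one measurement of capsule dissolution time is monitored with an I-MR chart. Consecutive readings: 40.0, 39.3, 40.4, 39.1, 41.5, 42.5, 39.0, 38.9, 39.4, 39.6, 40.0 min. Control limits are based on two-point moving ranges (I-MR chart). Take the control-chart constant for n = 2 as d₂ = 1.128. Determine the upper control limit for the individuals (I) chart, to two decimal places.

42.95

X̄ = (40.0 + 39.3 + 40.4 + 39.1 + 41.5 + 42.5 + 39.0 + 38.9 + 39.4 + 39.6 + 40.0) / 11 = 39.9727
Moving ranges: 0.7, 1.1, 1.3, 2.4, 1.0, 3.5, 0.1, 0.5, 0.2, 0.4; M̄R̄ = 11.2000 / 10 = 1.1200
UCL = X̄ + 3·M̄R̄/d₂ = 39.9727 + 3 × 1.1200 / 1.128 = 42.9515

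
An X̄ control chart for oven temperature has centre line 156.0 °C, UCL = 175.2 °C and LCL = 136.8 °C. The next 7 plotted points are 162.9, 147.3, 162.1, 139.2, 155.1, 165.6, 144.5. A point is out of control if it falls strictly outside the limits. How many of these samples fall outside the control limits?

0

All 7 points lie within [136.8, 175.2].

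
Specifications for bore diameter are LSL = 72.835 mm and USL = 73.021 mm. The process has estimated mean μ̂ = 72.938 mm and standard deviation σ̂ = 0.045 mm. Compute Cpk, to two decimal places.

0.61

Cpu = (USL − μ̂) / (3σ̂) = (73.021 − 72.938) / (3 × 0.045) = 0.6148; Cpl = (μ̂ − LSL) / (3σ̂) = (72.938 − 72.835) / (3 × 0.045) = 0.7630; Cpk = min(Cpu, Cpl) = 0.6148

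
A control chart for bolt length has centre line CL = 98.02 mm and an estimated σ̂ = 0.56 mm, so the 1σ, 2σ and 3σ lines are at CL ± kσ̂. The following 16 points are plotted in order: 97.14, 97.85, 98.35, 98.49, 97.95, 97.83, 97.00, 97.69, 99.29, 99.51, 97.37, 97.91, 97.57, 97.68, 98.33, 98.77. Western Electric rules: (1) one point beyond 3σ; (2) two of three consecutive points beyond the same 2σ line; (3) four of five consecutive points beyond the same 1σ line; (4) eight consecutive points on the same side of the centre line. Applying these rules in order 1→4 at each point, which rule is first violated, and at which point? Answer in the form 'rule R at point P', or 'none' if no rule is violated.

rule 2 at point 10

Zone of each point (C = within 1σ̂, B = 1σ̂–2σ̂, A = 2σ̂–3σ̂, * = beyond 3σ̂; sign = side of CL): 1:-B, 2:-C, 3:+C, 4:+C, 5:-C, 6:-C, 7:-B, 8:-C, 9:+A, 10:+A, 11:-B, 12:-C, 13:-C, 14:-C, 15:+C, 16:+B
Rule 2 (two of three consecutive points beyond the same 2σ limit) is satisfied at point 10.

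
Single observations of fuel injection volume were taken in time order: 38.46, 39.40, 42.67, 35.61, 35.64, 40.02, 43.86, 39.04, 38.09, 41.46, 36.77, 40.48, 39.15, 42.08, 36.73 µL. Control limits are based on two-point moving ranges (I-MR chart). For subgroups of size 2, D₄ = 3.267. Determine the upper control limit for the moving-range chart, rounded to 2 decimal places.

Moving ranges: 0.94, 3.27, 7.06, 0.03, 4.38, 3.84, 4.82, 0.95, 3.37, 4.69, 3.71, 1.33, 2.93, 5.35; M̄R̄ = 46.6700 / 14 = 3.3336
UCL_MR = D₄·M̄R̄ = 3.267 × 3.3336 = 10.8908

10.89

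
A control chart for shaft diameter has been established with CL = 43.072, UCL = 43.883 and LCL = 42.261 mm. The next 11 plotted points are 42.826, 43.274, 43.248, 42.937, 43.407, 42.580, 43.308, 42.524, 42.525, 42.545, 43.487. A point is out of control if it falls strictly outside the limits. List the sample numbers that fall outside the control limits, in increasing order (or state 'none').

All 11 points lie within [42.261, 43.883].

none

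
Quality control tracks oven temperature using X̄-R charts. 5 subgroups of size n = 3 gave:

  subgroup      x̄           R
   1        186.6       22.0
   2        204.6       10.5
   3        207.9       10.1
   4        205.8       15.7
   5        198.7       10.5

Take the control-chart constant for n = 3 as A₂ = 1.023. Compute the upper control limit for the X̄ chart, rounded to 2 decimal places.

214.80

X̄̄ = (186.6 + 204.6 + 207.9 + 205.8 + 198.7) / 5 = 1003.6000 / 5 = 200.7200
R̄ = (22.0 + 10.5 + 10.1 + 15.7 + 10.5) / 5 = 68.8000 / 5 = 13.7600
UCL = X̄̄ + A₂·R̄ = 200.7200 + 1.023 × 13.7600 = 214.7965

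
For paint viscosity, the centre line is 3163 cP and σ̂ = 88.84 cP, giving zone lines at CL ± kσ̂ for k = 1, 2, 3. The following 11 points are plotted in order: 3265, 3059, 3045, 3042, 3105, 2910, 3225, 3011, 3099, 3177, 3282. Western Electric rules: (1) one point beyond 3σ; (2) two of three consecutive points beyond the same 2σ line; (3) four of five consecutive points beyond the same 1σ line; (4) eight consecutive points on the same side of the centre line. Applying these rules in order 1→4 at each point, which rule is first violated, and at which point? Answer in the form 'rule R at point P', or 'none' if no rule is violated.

rule 3 at point 6

Zone of each point (C = within 1σ̂, B = 1σ̂–2σ̂, A = 2σ̂–3σ̂, * = beyond 3σ̂; sign = side of CL): 1:+B, 2:-B, 3:-B, 4:-B, 5:-C, 6:-A, 7:+C, 8:-B, 9:-C, 10:+C, 11:+B
Rule 3 (four of five consecutive points beyond the same 1σ limit) is satisfied at point 6.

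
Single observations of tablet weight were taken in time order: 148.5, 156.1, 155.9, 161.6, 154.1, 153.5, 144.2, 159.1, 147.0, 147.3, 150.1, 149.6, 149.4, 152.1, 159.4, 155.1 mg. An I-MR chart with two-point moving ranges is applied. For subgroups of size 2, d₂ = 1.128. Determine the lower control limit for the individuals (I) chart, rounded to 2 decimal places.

139.21

X̄ = (148.5 + 156.1 + 155.9 + 161.6 + 154.1 + 153.5 + 144.2 + 159.1 + 147.0 + 147.3 + 150.1 + 149.6 + 149.4 + 152.1 + 159.4 + 155.1) / 16 = 152.6875
Moving ranges: 7.6, 0.2, 5.7, 7.5, 0.6, 9.3, 14.9, 12.1, 0.3, 2.8, 0.5, 0.2, 2.7, 7.3, 4.3; M̄R̄ = 76.0000 / 15 = 5.0667
LCL = X̄ − 3·M̄R̄/d₂ = 152.6875 − 3 × 5.0667 / 1.128 = 139.2123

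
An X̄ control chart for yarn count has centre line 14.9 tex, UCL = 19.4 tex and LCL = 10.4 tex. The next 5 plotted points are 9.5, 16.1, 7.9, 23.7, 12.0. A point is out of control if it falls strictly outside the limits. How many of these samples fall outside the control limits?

3

Compare each point to [10.4, 19.4]: sample 1 = 9.5 < LCL; sample 3 = 7.9 < LCL; sample 4 = 23.7 > UCL.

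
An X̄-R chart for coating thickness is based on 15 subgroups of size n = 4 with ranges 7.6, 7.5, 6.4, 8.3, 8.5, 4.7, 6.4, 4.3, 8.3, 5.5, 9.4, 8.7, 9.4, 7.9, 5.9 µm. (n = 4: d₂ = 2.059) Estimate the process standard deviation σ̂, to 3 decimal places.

3.523

R̄ = (7.6 + 7.5 + 6.4 + 8.3 + 8.5 + 4.7 + 6.4 + 4.3 + 8.3 + 5.5 + 9.4 + 8.7 + 9.4 + 7.9 + 5.9) / 15 = 7.2533
σ̂ = R̄ / d₂ = 7.2533 / 2.059 = 3.5227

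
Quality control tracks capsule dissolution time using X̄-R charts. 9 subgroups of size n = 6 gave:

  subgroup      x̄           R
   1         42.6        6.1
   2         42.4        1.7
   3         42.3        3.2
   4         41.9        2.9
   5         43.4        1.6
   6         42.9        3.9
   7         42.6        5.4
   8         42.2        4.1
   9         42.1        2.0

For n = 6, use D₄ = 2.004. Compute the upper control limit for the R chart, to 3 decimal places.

R̄ = (6.1 + 1.7 + 3.2 + 2.9 + 1.6 + 3.9 + 5.4 + 4.1 + 2.0) / 9 = 30.9000 / 9 = 3.4333
UCL_R = D₄·R̄ = 2.004 × 3.4333 = 6.8804

6.880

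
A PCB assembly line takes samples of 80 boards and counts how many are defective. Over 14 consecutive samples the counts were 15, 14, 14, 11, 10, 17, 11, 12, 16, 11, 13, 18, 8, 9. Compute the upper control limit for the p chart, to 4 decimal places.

p̄ = Σdᵢ / (k·n) = 179 / (14 × 80) = 0.15982
UCL = p̄ + 3·√(p̄(1−p̄)/n) = 0.15982 + 3 × √(0.15982×0.84018/80) = 0.15982 + 3 × 0.04097 = 0.28273

0.2827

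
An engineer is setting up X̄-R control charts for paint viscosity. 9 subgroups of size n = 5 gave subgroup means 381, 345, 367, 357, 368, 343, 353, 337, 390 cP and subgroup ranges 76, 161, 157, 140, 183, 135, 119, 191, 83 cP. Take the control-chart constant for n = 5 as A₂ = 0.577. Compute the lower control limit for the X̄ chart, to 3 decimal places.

X̄̄ = (381 + 345 + 367 + 357 + 368 + 343 + 353 + 337 + 390) / 9 = 3241.0000 / 9 = 360.1111
R̄ = (76 + 161 + 157 + 140 + 183 + 135 + 119 + 191 + 83) / 9 = 1245.0000 / 9 = 138.3333
LCL = X̄̄ − A₂·R̄ = 360.1111 − 0.577 × 138.3333 = 280.2928

280.293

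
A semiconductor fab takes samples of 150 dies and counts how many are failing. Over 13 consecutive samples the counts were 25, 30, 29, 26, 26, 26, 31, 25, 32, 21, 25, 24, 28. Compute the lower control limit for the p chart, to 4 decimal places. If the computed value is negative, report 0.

p̄ = Σdᵢ / (k·n) = 348 / (13 × 150) = 0.17846
LCL = p̄ − 3·√(p̄(1−p̄)/n) = 0.17846 − 3 × 0.03126 = 0.08467

0.0847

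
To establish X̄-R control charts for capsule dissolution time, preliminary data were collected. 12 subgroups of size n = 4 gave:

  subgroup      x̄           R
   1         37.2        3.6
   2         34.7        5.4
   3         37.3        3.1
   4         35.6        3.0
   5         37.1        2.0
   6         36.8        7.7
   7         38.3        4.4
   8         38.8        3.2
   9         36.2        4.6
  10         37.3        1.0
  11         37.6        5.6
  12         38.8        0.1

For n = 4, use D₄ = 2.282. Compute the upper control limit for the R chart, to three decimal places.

8.310

R̄ = (3.6 + 5.4 + 3.1 + 3.0 + 2.0 + 7.7 + 4.4 + 3.2 + 4.6 + 1.0 + 5.6 + 0.1) / 12 = 43.7000 / 12 = 3.6417
UCL_R = D₄·R̄ = 2.282 × 3.6417 = 8.3103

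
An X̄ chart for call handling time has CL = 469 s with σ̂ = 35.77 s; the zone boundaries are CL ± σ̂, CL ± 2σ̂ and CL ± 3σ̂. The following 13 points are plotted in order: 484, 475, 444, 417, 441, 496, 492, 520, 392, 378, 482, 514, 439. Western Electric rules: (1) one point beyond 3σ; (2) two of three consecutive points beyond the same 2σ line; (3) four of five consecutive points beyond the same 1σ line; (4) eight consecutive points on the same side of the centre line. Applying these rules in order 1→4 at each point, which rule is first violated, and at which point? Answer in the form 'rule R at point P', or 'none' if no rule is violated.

Zone of each point (C = within 1σ̂, B = 1σ̂–2σ̂, A = 2σ̂–3σ̂, * = beyond 3σ̂; sign = side of CL): 1:+C, 2:+C, 3:-C, 4:-B, 5:-C, 6:+C, 7:+C, 8:+B, 9:-A, 10:-A, 11:+C, 12:+B, 13:-C
Rule 2 (two of three consecutive points beyond the same 2σ limit) is satisfied at point 10.

rule 2 at point 10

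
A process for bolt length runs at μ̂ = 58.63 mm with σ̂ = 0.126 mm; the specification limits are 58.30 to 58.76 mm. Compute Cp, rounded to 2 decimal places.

0.61

Cp = (USL − LSL) / (6σ̂) = (58.76 − 58.30) / (6 × 0.126) = 0.4600 / 0.7560 = 0.6085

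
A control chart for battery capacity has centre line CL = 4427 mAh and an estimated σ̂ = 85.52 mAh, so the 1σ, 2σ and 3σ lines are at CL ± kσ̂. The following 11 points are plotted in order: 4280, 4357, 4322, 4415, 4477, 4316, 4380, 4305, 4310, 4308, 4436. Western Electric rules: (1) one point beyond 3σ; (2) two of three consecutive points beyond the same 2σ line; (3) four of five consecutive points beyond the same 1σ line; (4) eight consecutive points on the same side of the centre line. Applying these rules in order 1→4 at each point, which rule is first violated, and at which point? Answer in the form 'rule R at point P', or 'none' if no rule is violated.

rule 3 at point 10

Zone of each point (C = within 1σ̂, B = 1σ̂–2σ̂, A = 2σ̂–3σ̂, * = beyond 3σ̂; sign = side of CL): 1:-B, 2:-C, 3:-B, 4:-C, 5:+C, 6:-B, 7:-C, 8:-B, 9:-B, 10:-B, 11:+C
Rule 3 (four of five consecutive points beyond the same 1σ limit) is satisfied at point 10.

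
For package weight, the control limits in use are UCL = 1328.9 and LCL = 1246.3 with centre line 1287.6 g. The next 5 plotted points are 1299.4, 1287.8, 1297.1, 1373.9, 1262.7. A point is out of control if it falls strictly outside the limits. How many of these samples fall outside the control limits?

Compare each point to [1246.3, 1328.9]: sample 4 = 1373.9 > UCL.

1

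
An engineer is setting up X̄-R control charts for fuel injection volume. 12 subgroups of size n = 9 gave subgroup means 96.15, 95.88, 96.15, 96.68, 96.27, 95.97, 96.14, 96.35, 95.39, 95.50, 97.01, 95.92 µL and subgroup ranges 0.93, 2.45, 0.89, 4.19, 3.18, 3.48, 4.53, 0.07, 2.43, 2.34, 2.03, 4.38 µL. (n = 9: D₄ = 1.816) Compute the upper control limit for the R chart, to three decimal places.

4.676

R̄ = (0.93 + 2.45 + 0.89 + 4.19 + 3.18 + 3.48 + 4.53 + 0.07 + 2.43 + 2.34 + 2.03 + 4.38) / 12 = 30.9000 / 12 = 2.5750
UCL_R = D₄·R̄ = 1.816 × 2.5750 = 4.6762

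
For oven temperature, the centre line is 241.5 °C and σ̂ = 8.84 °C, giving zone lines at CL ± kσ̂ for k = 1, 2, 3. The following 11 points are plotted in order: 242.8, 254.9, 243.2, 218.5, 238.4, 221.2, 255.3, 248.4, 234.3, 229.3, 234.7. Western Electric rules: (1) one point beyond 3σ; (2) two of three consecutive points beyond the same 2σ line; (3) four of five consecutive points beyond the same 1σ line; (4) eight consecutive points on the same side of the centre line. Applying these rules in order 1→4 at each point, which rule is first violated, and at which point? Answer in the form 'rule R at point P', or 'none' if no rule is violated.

rule 2 at point 6

Zone of each point (C = within 1σ̂, B = 1σ̂–2σ̂, A = 2σ̂–3σ̂, * = beyond 3σ̂; sign = side of CL): 1:+C, 2:+B, 3:+C, 4:-A, 5:-C, 6:-A, 7:+B, 8:+C, 9:-C, 10:-B, 11:-C
Rule 2 (two of three consecutive points beyond the same 2σ limit) is satisfied at point 6.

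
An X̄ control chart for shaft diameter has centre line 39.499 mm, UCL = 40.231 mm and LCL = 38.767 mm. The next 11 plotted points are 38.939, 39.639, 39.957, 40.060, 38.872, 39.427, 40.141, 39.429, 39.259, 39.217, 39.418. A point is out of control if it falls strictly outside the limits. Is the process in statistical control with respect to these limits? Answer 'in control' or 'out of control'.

All 11 points lie within [38.767, 40.231].

in control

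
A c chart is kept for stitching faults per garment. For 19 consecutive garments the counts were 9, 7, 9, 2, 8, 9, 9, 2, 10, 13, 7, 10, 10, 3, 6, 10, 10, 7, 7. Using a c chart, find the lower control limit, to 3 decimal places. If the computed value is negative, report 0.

c̄ = (9 + 7 + 9 + 2 + 8 + 9 + 9 + 2 + 10 + 13 + 7 + 10 + 10 + 3 + 6 + 10 + 10 + 7 + 7) / 19 = 148 / 19 = 7.7895
LCL = c̄ − 3√c̄ = 7.7895 − 3 × 2.7910 = -0.5834 → 0 (cannot be negative)

0.000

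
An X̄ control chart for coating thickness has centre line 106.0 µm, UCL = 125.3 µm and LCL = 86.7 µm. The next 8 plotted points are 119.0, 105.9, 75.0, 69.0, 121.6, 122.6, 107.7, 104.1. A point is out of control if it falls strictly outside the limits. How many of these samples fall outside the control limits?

Compare each point to [86.7, 125.3]: sample 3 = 75.0 < LCL; sample 4 = 69.0 < LCL.

2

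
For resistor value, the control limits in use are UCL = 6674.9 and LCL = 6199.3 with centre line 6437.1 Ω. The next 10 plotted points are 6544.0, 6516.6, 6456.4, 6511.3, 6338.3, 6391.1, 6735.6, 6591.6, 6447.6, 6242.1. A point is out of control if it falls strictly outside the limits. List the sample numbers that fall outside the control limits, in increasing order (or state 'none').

7

Compare each point to [6199.3, 6674.9]: sample 7 = 6735.6 > UCL.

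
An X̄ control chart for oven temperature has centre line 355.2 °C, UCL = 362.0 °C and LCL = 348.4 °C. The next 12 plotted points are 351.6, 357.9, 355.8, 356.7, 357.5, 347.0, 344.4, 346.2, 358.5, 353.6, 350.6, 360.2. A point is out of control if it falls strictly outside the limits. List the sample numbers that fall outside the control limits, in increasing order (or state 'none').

Compare each point to [348.4, 362.0]: sample 6 = 347.0 < LCL; sample 7 = 344.4 < LCL; sample 8 = 346.2 < LCL.

6, 7, 8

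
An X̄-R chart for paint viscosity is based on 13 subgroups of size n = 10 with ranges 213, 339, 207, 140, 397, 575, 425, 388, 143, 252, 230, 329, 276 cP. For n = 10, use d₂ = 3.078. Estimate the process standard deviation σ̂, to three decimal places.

R̄ = (213 + 339 + 207 + 140 + 397 + 575 + 425 + 388 + 143 + 252 + 230 + 329 + 276) / 13 = 301.0769
σ̂ = R̄ / d₂ = 301.0769 / 3.078 = 97.8158

97.816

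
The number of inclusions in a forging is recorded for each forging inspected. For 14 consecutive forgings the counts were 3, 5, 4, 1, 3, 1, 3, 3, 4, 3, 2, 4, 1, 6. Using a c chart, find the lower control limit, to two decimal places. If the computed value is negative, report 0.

0.00

c̄ = (3 + 5 + 4 + 1 + 3 + 1 + 3 + 3 + 4 + 3 + 2 + 4 + 1 + 6) / 14 = 43 / 14 = 3.0714
LCL = c̄ − 3√c̄ = 3.0714 − 3 × 1.7525 = -2.1862 → 0 (cannot be negative)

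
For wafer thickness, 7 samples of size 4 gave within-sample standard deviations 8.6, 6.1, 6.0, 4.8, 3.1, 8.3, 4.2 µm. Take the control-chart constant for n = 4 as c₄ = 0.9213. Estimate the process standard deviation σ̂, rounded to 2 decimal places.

6.37

s̄ = (8.6 + 6.1 + 6.0 + 4.8 + 3.1 + 8.3 + 4.2) / 7 = 5.8714
σ̂ = s̄ / c₄ = 5.8714 / 0.9213 = 6.3730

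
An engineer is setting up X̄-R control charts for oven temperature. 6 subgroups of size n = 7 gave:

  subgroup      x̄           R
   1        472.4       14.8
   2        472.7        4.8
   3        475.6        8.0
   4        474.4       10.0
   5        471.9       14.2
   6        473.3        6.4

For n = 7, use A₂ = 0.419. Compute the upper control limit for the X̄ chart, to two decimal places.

X̄̄ = (472.4 + 472.7 + 475.6 + 474.4 + 471.9 + 473.3) / 6 = 2840.3000 / 6 = 473.3833
R̄ = (14.8 + 4.8 + 8.0 + 10.0 + 14.2 + 6.4) / 6 = 58.2000 / 6 = 9.7000
UCL = X̄̄ + A₂·R̄ = 473.3833 + 0.419 × 9.7000 = 477.4476

477.45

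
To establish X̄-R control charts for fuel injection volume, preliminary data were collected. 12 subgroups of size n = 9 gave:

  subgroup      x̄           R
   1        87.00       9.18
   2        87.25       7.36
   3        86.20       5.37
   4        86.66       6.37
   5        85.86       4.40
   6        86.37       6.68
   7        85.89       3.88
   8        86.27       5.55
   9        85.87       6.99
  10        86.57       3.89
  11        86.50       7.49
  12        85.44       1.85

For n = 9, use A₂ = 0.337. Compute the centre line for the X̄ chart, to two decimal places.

86.32

X̄̄ = (87.00 + 87.25 + 86.20 + 86.66 + 85.86 + 86.37 + 85.89 + 86.27 + 85.87 + 86.57 + 86.50 + 85.44) / 12 = 1035.8800 / 12 = 86.3233
CL = X̄̄ = 86.3233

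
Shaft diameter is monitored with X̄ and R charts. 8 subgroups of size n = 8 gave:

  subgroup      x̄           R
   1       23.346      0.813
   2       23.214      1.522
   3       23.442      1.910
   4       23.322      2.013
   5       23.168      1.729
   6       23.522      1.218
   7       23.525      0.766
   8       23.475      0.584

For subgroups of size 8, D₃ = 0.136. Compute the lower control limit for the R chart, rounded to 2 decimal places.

R̄ = (0.813 + 1.522 + 1.910 + 2.013 + 1.729 + 1.218 + 0.766 + 0.584) / 8 = 10.5550 / 8 = 1.3194
LCL_R = D₃·R̄ = 0.136 × 1.3194 = 0.1794

0.18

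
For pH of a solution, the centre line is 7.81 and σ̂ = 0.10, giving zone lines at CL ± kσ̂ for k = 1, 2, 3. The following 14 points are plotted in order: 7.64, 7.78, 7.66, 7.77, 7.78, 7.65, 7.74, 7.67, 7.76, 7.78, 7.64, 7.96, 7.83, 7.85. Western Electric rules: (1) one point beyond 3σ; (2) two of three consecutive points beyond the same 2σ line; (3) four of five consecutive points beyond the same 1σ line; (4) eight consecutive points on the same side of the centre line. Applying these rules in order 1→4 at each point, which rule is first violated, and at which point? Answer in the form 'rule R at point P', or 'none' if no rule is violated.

Zone of each point (C = within 1σ̂, B = 1σ̂–2σ̂, A = 2σ̂–3σ̂, * = beyond 3σ̂; sign = side of CL): 1:-B, 2:-C, 3:-B, 4:-C, 5:-C, 6:-B, 7:-C, 8:-B, 9:-C, 10:-C, 11:-B, 12:+B, 13:+C, 14:+C
Rule 4 (eight consecutive points on the same side of the centre line) is satisfied at point 8.

rule 4 at point 8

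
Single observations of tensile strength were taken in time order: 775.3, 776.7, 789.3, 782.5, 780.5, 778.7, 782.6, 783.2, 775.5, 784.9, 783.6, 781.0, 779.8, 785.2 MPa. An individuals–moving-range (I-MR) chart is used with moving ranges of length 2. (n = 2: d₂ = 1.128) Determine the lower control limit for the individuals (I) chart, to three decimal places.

X̄ = (775.3 + 776.7 + 789.3 + 782.5 + 780.5 + 778.7 + 782.6 + 783.2 + 775.5 + 784.9 + 783.6 + 781.0 + 779.8 + 785.2) / 14 = 781.3429
Moving ranges: 1.4, 12.6, 6.8, 2.0, 1.8, 3.9, 0.6, 7.7, 9.4, 1.3, 2.6, 1.2, 5.4; M̄R̄ = 56.7000 / 13 = 4.3615
LCL = X̄ − 3·M̄R̄/d₂ = 781.3429 − 3 × 4.3615 / 1.128 = 769.7430

769.743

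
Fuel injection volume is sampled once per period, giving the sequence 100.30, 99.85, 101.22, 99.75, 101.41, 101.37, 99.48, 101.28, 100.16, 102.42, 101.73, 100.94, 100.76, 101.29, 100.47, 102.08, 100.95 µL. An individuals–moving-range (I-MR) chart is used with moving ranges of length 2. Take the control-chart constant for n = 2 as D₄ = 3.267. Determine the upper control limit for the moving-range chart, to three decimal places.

Moving ranges: 0.45, 1.37, 1.47, 1.66, 0.04, 1.89, 1.80, 1.12, 2.26, 0.69, 0.79, 0.18, 0.53, 0.82, 1.61, 1.13; M̄R̄ = 17.8100 / 16 = 1.1131
UCL_MR = D₄·M̄R̄ = 3.267 × 1.1131 = 3.6366

3.637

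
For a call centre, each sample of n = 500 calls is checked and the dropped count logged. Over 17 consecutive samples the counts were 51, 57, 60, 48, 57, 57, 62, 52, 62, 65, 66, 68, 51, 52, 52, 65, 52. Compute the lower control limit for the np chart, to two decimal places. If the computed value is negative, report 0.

36.07

p̄ = Σdᵢ / (k·n) = 977 / (17 × 500) = 0.11494
LCL = np̄ − 3·√(np̄(1−p̄)) = 57.4706 − 3 × 7.1320 = 36.0747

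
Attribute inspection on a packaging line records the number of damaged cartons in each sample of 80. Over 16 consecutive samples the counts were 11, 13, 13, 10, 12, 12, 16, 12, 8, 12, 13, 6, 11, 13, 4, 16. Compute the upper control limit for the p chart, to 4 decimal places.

p̄ = Σdᵢ / (k·n) = 182 / (16 × 80) = 0.14219
UCL = p̄ + 3·√(p̄(1−p̄)/n) = 0.14219 + 3 × √(0.14219×0.85781/80) = 0.14219 + 3 × 0.03905 = 0.25933

0.2593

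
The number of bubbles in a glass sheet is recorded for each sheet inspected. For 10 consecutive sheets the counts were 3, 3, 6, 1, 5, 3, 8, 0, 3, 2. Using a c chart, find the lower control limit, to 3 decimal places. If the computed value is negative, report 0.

c̄ = (3 + 3 + 6 + 1 + 5 + 3 + 8 + 0 + 3 + 2) / 10 = 34 / 10 = 3.4000
LCL = c̄ − 3√c̄ = 3.4000 − 3 × 1.8439 = -2.1317 → 0 (cannot be negative)

0.000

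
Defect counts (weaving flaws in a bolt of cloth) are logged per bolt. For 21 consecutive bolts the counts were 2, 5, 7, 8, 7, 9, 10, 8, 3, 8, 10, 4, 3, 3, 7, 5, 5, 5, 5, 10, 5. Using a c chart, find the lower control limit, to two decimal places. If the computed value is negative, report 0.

0.00

c̄ = (2 + 5 + 7 + 8 + 7 + 9 + 10 + 8 + 3 + 8 + 10 + 4 + 3 + 3 + 7 + 5 + 5 + 5 + 5 + 10 + 5) / 21 = 129 / 21 = 6.1429
LCL = c̄ − 3√c̄ = 6.1429 − 3 × 2.4785 = -1.2926 → 0 (cannot be negative)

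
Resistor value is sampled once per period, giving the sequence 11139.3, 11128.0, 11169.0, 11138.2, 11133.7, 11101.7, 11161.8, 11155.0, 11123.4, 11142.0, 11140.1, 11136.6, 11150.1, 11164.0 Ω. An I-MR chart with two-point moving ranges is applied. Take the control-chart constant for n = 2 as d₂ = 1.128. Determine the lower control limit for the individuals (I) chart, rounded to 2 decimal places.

11086.50

X̄ = (11139.3 + 11128.0 + 11169.0 + 11138.2 + 11133.7 + 11101.7 + 11161.8 + 11155.0 + 11123.4 + 11142.0 + 11140.1 + 11136.6 + 11150.1 + 11164.0) / 14 = 11141.6357
Moving ranges: 11.3, 41.0, 30.8, 4.5, 32.0, 60.1, 6.8, 31.6, 18.6, 1.9, 3.5, 13.5, 13.9; M̄R̄ = 269.5000 / 13 = 20.7308
LCL = X̄ − 3·M̄R̄/d₂ = 11141.6357 − 3 × 20.7308 / 1.128 = 11086.5007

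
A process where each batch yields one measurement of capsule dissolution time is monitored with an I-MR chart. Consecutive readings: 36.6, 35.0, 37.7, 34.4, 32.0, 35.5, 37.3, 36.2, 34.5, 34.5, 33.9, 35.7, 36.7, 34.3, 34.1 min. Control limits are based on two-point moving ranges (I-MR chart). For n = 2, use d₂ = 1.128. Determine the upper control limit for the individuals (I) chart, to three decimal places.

39.805

X̄ = (36.6 + 35.0 + 37.7 + 34.4 + 32.0 + 35.5 + 37.3 + 36.2 + 34.5 + 34.5 + 33.9 + 35.7 + 36.7 + 34.3 + 34.1) / 15 = 35.2267
Moving ranges: 1.6, 2.7, 3.3, 2.4, 3.5, 1.8, 1.1, 1.7, 0.0, 0.6, 1.8, 1.0, 2.4, 0.2; M̄R̄ = 24.1000 / 14 = 1.7214
UCL = X̄ + 3·M̄R̄/d₂ = 35.2267 + 3 × 1.7214 / 1.128 = 39.8049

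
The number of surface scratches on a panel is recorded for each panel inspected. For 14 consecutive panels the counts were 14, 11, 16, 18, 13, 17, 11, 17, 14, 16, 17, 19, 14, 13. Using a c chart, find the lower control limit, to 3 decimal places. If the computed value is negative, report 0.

3.381

c̄ = (14 + 11 + 16 + 18 + 13 + 17 + 11 + 17 + 14 + 16 + 17 + 19 + 14 + 13) / 14 = 210 / 14 = 15.0000
LCL = c̄ − 3√c̄ = 15.0000 − 3 × 3.8730 = 3.3810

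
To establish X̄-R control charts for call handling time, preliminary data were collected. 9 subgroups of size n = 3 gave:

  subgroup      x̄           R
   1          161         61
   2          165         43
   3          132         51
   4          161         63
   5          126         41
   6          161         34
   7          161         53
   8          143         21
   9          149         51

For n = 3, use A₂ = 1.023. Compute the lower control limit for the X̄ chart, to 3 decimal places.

X̄̄ = (161 + 165 + 132 + 161 + 126 + 161 + 161 + 143 + 149) / 9 = 1359.0000 / 9 = 151.0000
R̄ = (61 + 43 + 51 + 63 + 41 + 34 + 53 + 21 + 51) / 9 = 418.0000 / 9 = 46.4444
LCL = X̄̄ − A₂·R̄ = 151.0000 − 1.023 × 46.4444 = 103.4873

103.487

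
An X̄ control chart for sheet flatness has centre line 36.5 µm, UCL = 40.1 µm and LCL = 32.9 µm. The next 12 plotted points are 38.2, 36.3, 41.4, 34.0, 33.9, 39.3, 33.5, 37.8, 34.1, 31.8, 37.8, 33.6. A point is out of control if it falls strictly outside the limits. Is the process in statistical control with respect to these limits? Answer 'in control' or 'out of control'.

out of control

Compare each point to [32.9, 40.1]: sample 3 = 41.4 > UCL; sample 10 = 31.8 < LCL.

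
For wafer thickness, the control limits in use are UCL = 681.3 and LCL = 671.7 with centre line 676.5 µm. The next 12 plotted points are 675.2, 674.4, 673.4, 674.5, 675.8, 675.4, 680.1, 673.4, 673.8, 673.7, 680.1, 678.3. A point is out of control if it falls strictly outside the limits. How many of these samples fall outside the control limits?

0

All 12 points lie within [671.7, 681.3].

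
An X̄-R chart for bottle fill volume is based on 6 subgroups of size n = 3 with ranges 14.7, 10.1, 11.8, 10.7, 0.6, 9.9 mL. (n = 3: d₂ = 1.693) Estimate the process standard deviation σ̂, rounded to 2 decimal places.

5.69

R̄ = (14.7 + 10.1 + 11.8 + 10.7 + 0.6 + 9.9) / 6 = 9.6333
σ̂ = R̄ / d₂ = 9.6333 / 1.693 = 5.6901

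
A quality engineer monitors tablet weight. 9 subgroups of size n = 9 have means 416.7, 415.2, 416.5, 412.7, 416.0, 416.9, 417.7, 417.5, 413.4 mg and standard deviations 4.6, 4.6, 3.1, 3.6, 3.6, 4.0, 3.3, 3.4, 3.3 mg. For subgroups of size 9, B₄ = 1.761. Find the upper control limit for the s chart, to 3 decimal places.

6.555

s̄ = (4.6 + 4.6 + 3.1 + 3.6 + 3.6 + 4.0 + 3.3 + 3.4 + 3.3) / 9 = 3.7222
UCL_s = B₄·s̄ = 1.761 × 3.7222 = 6.5548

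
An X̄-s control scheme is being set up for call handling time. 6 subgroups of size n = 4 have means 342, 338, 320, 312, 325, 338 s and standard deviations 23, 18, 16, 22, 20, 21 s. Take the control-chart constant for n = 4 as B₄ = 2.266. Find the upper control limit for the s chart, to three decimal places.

s̄ = (23 + 18 + 16 + 22 + 20 + 21) / 6 = 20.0000
UCL_s = B₄·s̄ = 2.266 × 20.0000 = 45.3200

45.320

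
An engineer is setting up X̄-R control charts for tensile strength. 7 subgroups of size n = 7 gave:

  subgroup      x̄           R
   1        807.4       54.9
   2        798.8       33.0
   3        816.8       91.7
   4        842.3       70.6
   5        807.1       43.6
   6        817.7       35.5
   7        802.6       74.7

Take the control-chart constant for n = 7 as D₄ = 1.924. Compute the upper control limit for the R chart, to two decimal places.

R̄ = (54.9 + 33.0 + 91.7 + 70.6 + 43.6 + 35.5 + 74.7) / 7 = 404.0000 / 7 = 57.7143
UCL_R = D₄·R̄ = 1.924 × 57.7143 = 111.0423

111.04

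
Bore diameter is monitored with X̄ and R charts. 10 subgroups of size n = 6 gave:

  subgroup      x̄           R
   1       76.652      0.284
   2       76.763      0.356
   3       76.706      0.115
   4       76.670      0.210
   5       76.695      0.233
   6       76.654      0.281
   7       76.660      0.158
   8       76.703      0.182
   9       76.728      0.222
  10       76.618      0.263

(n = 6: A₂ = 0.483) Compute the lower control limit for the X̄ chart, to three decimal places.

X̄̄ = (76.652 + 76.763 + 76.706 + 76.670 + 76.695 + 76.654 + 76.660 + 76.703 + 76.728 + 76.618) / 10 = 766.8490 / 10 = 76.6849
R̄ = (0.284 + 0.356 + 0.115 + 0.210 + 0.233 + 0.281 + 0.158 + 0.182 + 0.222 + 0.263) / 10 = 2.3040 / 10 = 0.2304
LCL = X̄̄ − A₂·R̄ = 76.6849 − 0.483 × 0.2304 = 76.5736

76.574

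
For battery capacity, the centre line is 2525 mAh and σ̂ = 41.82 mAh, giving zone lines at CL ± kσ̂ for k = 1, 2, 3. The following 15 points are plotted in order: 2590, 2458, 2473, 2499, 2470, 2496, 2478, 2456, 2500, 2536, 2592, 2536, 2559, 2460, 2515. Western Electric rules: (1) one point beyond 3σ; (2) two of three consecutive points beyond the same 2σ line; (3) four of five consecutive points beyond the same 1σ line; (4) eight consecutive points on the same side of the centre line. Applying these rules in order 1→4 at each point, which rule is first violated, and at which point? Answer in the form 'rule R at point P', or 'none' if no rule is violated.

rule 4 at point 9

Zone of each point (C = within 1σ̂, B = 1σ̂–2σ̂, A = 2σ̂–3σ̂, * = beyond 3σ̂; sign = side of CL): 1:+B, 2:-B, 3:-B, 4:-C, 5:-B, 6:-C, 7:-B, 8:-B, 9:-C, 10:+C, 11:+B, 12:+C, 13:+C, 14:-B, 15:-C
Rule 4 (eight consecutive points on the same side of the centre line) is satisfied at point 9.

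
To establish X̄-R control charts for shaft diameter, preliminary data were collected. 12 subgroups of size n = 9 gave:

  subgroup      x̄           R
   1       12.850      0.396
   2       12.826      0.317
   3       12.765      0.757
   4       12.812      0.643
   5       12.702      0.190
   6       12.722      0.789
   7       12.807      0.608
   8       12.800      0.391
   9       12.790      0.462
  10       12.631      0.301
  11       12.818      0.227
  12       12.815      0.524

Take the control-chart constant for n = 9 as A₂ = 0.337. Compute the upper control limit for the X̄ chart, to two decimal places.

X̄̄ = (12.850 + 12.826 + 12.765 + 12.812 + 12.702 + 12.722 + 12.807 + 12.800 + 12.790 + 12.631 + 12.818 + 12.815) / 12 = 153.3380 / 12 = 12.7782
R̄ = (0.396 + 0.317 + 0.757 + 0.643 + 0.190 + 0.789 + 0.608 + 0.391 + 0.462 + 0.301 + 0.227 + 0.524) / 12 = 5.6050 / 12 = 0.4671
UCL = X̄̄ + A₂·R̄ = 12.7782 + 0.337 × 0.4671 = 12.9356

12.94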